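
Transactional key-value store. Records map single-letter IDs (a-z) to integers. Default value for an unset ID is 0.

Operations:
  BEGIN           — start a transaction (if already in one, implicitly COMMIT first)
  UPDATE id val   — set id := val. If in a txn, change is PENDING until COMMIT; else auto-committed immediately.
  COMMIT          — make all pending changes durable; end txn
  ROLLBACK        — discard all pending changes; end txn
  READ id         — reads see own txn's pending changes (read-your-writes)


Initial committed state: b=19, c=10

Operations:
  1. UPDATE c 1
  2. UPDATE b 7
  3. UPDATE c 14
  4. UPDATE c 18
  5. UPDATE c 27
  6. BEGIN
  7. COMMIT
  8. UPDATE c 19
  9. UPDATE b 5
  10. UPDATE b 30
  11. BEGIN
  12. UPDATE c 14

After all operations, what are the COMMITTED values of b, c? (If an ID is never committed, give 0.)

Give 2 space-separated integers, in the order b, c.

Initial committed: {b=19, c=10}
Op 1: UPDATE c=1 (auto-commit; committed c=1)
Op 2: UPDATE b=7 (auto-commit; committed b=7)
Op 3: UPDATE c=14 (auto-commit; committed c=14)
Op 4: UPDATE c=18 (auto-commit; committed c=18)
Op 5: UPDATE c=27 (auto-commit; committed c=27)
Op 6: BEGIN: in_txn=True, pending={}
Op 7: COMMIT: merged [] into committed; committed now {b=7, c=27}
Op 8: UPDATE c=19 (auto-commit; committed c=19)
Op 9: UPDATE b=5 (auto-commit; committed b=5)
Op 10: UPDATE b=30 (auto-commit; committed b=30)
Op 11: BEGIN: in_txn=True, pending={}
Op 12: UPDATE c=14 (pending; pending now {c=14})
Final committed: {b=30, c=19}

Answer: 30 19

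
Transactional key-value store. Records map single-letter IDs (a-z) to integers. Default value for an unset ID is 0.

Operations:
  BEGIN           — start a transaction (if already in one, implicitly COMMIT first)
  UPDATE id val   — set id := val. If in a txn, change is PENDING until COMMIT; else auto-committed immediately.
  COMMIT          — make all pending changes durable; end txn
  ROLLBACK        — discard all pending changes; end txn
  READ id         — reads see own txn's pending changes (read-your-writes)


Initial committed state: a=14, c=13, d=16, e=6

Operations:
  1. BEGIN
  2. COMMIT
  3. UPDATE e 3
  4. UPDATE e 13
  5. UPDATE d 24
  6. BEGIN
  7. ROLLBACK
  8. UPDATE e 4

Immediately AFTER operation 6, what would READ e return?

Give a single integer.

Initial committed: {a=14, c=13, d=16, e=6}
Op 1: BEGIN: in_txn=True, pending={}
Op 2: COMMIT: merged [] into committed; committed now {a=14, c=13, d=16, e=6}
Op 3: UPDATE e=3 (auto-commit; committed e=3)
Op 4: UPDATE e=13 (auto-commit; committed e=13)
Op 5: UPDATE d=24 (auto-commit; committed d=24)
Op 6: BEGIN: in_txn=True, pending={}
After op 6: visible(e) = 13 (pending={}, committed={a=14, c=13, d=24, e=13})

Answer: 13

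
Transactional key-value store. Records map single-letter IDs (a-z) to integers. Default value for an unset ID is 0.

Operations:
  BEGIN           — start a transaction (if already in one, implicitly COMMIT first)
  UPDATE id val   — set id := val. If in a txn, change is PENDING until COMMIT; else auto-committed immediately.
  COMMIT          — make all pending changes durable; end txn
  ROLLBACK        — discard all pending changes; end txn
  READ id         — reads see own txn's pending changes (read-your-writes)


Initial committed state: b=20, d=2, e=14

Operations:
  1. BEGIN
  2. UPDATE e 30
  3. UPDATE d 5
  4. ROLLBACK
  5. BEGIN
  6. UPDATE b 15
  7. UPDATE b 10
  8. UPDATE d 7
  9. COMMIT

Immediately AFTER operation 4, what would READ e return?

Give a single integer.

Answer: 14

Derivation:
Initial committed: {b=20, d=2, e=14}
Op 1: BEGIN: in_txn=True, pending={}
Op 2: UPDATE e=30 (pending; pending now {e=30})
Op 3: UPDATE d=5 (pending; pending now {d=5, e=30})
Op 4: ROLLBACK: discarded pending ['d', 'e']; in_txn=False
After op 4: visible(e) = 14 (pending={}, committed={b=20, d=2, e=14})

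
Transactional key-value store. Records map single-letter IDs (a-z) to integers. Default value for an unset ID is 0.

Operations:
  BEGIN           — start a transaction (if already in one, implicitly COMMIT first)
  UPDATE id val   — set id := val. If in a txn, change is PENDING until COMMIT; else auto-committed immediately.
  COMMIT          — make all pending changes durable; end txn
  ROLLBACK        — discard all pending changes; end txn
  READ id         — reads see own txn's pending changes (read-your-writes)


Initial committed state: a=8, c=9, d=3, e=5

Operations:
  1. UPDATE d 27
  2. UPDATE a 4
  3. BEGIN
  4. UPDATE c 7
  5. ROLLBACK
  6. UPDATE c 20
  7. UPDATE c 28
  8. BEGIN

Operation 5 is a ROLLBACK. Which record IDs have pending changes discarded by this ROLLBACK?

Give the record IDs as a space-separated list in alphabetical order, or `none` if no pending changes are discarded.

Initial committed: {a=8, c=9, d=3, e=5}
Op 1: UPDATE d=27 (auto-commit; committed d=27)
Op 2: UPDATE a=4 (auto-commit; committed a=4)
Op 3: BEGIN: in_txn=True, pending={}
Op 4: UPDATE c=7 (pending; pending now {c=7})
Op 5: ROLLBACK: discarded pending ['c']; in_txn=False
Op 6: UPDATE c=20 (auto-commit; committed c=20)
Op 7: UPDATE c=28 (auto-commit; committed c=28)
Op 8: BEGIN: in_txn=True, pending={}
ROLLBACK at op 5 discards: ['c']

Answer: c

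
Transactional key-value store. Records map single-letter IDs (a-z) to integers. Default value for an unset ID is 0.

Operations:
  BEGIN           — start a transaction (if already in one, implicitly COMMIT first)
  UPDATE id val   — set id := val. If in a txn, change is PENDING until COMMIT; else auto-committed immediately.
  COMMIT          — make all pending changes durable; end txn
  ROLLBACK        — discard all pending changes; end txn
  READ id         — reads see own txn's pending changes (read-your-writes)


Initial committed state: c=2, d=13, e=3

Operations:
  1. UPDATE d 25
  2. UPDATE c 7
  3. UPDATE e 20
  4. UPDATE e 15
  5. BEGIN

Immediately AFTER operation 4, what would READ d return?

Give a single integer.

Initial committed: {c=2, d=13, e=3}
Op 1: UPDATE d=25 (auto-commit; committed d=25)
Op 2: UPDATE c=7 (auto-commit; committed c=7)
Op 3: UPDATE e=20 (auto-commit; committed e=20)
Op 4: UPDATE e=15 (auto-commit; committed e=15)
After op 4: visible(d) = 25 (pending={}, committed={c=7, d=25, e=15})

Answer: 25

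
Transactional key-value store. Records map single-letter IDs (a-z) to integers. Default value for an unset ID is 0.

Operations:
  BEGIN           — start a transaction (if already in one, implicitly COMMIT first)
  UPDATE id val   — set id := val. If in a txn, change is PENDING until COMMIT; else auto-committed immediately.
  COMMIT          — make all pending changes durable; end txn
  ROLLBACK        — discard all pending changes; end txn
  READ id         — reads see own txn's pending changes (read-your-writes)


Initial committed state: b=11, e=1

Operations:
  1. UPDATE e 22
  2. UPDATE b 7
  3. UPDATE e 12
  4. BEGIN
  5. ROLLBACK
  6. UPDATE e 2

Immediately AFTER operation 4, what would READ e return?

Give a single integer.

Answer: 12

Derivation:
Initial committed: {b=11, e=1}
Op 1: UPDATE e=22 (auto-commit; committed e=22)
Op 2: UPDATE b=7 (auto-commit; committed b=7)
Op 3: UPDATE e=12 (auto-commit; committed e=12)
Op 4: BEGIN: in_txn=True, pending={}
After op 4: visible(e) = 12 (pending={}, committed={b=7, e=12})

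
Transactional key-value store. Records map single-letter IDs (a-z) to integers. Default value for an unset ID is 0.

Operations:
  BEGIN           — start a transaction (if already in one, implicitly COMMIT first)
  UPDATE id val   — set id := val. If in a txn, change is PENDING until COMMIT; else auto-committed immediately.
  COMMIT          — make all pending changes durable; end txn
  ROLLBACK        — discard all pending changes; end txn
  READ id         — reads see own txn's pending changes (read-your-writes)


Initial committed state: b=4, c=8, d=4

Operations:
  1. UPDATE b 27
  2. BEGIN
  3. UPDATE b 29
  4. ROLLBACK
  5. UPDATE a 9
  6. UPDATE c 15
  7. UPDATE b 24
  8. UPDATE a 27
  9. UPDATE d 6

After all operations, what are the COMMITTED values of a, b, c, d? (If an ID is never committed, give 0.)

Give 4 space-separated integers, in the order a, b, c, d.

Initial committed: {b=4, c=8, d=4}
Op 1: UPDATE b=27 (auto-commit; committed b=27)
Op 2: BEGIN: in_txn=True, pending={}
Op 3: UPDATE b=29 (pending; pending now {b=29})
Op 4: ROLLBACK: discarded pending ['b']; in_txn=False
Op 5: UPDATE a=9 (auto-commit; committed a=9)
Op 6: UPDATE c=15 (auto-commit; committed c=15)
Op 7: UPDATE b=24 (auto-commit; committed b=24)
Op 8: UPDATE a=27 (auto-commit; committed a=27)
Op 9: UPDATE d=6 (auto-commit; committed d=6)
Final committed: {a=27, b=24, c=15, d=6}

Answer: 27 24 15 6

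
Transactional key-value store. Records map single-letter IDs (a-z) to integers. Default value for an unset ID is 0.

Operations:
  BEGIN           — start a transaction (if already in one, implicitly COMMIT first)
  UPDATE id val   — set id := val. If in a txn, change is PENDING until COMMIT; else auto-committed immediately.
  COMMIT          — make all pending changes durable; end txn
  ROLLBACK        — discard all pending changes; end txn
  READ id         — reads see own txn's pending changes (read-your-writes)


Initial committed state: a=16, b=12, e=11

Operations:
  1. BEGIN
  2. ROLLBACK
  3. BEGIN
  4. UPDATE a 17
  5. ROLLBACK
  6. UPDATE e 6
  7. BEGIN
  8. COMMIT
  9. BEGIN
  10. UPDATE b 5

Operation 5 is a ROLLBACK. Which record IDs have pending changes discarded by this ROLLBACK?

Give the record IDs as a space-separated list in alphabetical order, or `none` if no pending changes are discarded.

Initial committed: {a=16, b=12, e=11}
Op 1: BEGIN: in_txn=True, pending={}
Op 2: ROLLBACK: discarded pending []; in_txn=False
Op 3: BEGIN: in_txn=True, pending={}
Op 4: UPDATE a=17 (pending; pending now {a=17})
Op 5: ROLLBACK: discarded pending ['a']; in_txn=False
Op 6: UPDATE e=6 (auto-commit; committed e=6)
Op 7: BEGIN: in_txn=True, pending={}
Op 8: COMMIT: merged [] into committed; committed now {a=16, b=12, e=6}
Op 9: BEGIN: in_txn=True, pending={}
Op 10: UPDATE b=5 (pending; pending now {b=5})
ROLLBACK at op 5 discards: ['a']

Answer: a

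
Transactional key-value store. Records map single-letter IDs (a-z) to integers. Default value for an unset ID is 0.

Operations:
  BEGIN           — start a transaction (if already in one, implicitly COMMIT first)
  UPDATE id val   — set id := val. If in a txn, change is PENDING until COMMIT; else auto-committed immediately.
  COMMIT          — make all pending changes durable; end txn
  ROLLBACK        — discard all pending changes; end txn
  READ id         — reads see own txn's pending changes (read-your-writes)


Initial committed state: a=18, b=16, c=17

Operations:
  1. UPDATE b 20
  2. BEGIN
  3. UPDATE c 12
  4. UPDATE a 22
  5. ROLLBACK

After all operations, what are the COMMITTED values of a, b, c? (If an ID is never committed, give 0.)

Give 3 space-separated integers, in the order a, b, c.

Answer: 18 20 17

Derivation:
Initial committed: {a=18, b=16, c=17}
Op 1: UPDATE b=20 (auto-commit; committed b=20)
Op 2: BEGIN: in_txn=True, pending={}
Op 3: UPDATE c=12 (pending; pending now {c=12})
Op 4: UPDATE a=22 (pending; pending now {a=22, c=12})
Op 5: ROLLBACK: discarded pending ['a', 'c']; in_txn=False
Final committed: {a=18, b=20, c=17}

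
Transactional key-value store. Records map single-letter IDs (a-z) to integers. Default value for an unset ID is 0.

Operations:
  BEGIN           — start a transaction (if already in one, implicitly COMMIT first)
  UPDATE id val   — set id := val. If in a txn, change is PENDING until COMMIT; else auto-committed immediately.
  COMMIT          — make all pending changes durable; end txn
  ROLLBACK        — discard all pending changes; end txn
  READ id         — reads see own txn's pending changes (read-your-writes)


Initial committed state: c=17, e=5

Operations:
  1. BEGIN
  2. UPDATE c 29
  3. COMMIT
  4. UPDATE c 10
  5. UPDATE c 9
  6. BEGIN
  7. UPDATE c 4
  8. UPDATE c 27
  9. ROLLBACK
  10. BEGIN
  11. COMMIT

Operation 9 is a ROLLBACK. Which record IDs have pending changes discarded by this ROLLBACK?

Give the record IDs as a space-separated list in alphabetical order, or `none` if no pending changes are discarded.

Initial committed: {c=17, e=5}
Op 1: BEGIN: in_txn=True, pending={}
Op 2: UPDATE c=29 (pending; pending now {c=29})
Op 3: COMMIT: merged ['c'] into committed; committed now {c=29, e=5}
Op 4: UPDATE c=10 (auto-commit; committed c=10)
Op 5: UPDATE c=9 (auto-commit; committed c=9)
Op 6: BEGIN: in_txn=True, pending={}
Op 7: UPDATE c=4 (pending; pending now {c=4})
Op 8: UPDATE c=27 (pending; pending now {c=27})
Op 9: ROLLBACK: discarded pending ['c']; in_txn=False
Op 10: BEGIN: in_txn=True, pending={}
Op 11: COMMIT: merged [] into committed; committed now {c=9, e=5}
ROLLBACK at op 9 discards: ['c']

Answer: c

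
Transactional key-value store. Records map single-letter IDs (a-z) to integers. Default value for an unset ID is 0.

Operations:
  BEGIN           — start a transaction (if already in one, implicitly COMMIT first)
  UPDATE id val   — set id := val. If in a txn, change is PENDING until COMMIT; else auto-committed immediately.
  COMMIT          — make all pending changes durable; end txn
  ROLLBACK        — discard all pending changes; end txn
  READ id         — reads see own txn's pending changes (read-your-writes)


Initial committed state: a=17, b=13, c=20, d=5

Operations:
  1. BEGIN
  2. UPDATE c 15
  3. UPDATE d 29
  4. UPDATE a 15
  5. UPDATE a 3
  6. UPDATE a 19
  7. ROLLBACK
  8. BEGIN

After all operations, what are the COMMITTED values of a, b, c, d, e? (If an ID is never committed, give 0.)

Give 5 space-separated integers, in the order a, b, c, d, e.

Initial committed: {a=17, b=13, c=20, d=5}
Op 1: BEGIN: in_txn=True, pending={}
Op 2: UPDATE c=15 (pending; pending now {c=15})
Op 3: UPDATE d=29 (pending; pending now {c=15, d=29})
Op 4: UPDATE a=15 (pending; pending now {a=15, c=15, d=29})
Op 5: UPDATE a=3 (pending; pending now {a=3, c=15, d=29})
Op 6: UPDATE a=19 (pending; pending now {a=19, c=15, d=29})
Op 7: ROLLBACK: discarded pending ['a', 'c', 'd']; in_txn=False
Op 8: BEGIN: in_txn=True, pending={}
Final committed: {a=17, b=13, c=20, d=5}

Answer: 17 13 20 5 0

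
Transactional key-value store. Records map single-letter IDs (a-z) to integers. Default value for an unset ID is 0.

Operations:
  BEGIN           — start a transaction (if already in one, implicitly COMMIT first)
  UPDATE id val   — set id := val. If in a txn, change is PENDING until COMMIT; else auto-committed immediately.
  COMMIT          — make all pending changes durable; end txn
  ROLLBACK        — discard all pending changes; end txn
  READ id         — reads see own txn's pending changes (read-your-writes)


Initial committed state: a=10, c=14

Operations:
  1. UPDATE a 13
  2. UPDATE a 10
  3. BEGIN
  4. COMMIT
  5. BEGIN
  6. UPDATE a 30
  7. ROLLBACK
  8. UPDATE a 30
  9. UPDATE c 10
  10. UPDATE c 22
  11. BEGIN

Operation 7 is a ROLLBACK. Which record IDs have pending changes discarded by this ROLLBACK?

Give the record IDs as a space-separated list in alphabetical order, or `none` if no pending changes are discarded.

Answer: a

Derivation:
Initial committed: {a=10, c=14}
Op 1: UPDATE a=13 (auto-commit; committed a=13)
Op 2: UPDATE a=10 (auto-commit; committed a=10)
Op 3: BEGIN: in_txn=True, pending={}
Op 4: COMMIT: merged [] into committed; committed now {a=10, c=14}
Op 5: BEGIN: in_txn=True, pending={}
Op 6: UPDATE a=30 (pending; pending now {a=30})
Op 7: ROLLBACK: discarded pending ['a']; in_txn=False
Op 8: UPDATE a=30 (auto-commit; committed a=30)
Op 9: UPDATE c=10 (auto-commit; committed c=10)
Op 10: UPDATE c=22 (auto-commit; committed c=22)
Op 11: BEGIN: in_txn=True, pending={}
ROLLBACK at op 7 discards: ['a']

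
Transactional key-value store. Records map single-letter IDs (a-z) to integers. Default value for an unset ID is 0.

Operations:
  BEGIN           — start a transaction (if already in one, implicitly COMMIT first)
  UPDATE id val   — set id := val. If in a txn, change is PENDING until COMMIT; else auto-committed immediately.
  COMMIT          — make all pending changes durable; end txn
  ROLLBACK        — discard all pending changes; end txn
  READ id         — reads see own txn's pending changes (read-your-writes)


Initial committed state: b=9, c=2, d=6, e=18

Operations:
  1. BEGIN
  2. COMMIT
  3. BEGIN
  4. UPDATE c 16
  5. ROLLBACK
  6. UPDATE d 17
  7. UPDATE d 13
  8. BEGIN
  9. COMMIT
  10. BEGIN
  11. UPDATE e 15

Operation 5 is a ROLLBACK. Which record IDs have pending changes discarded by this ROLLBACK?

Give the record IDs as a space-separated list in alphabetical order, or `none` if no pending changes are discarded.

Answer: c

Derivation:
Initial committed: {b=9, c=2, d=6, e=18}
Op 1: BEGIN: in_txn=True, pending={}
Op 2: COMMIT: merged [] into committed; committed now {b=9, c=2, d=6, e=18}
Op 3: BEGIN: in_txn=True, pending={}
Op 4: UPDATE c=16 (pending; pending now {c=16})
Op 5: ROLLBACK: discarded pending ['c']; in_txn=False
Op 6: UPDATE d=17 (auto-commit; committed d=17)
Op 7: UPDATE d=13 (auto-commit; committed d=13)
Op 8: BEGIN: in_txn=True, pending={}
Op 9: COMMIT: merged [] into committed; committed now {b=9, c=2, d=13, e=18}
Op 10: BEGIN: in_txn=True, pending={}
Op 11: UPDATE e=15 (pending; pending now {e=15})
ROLLBACK at op 5 discards: ['c']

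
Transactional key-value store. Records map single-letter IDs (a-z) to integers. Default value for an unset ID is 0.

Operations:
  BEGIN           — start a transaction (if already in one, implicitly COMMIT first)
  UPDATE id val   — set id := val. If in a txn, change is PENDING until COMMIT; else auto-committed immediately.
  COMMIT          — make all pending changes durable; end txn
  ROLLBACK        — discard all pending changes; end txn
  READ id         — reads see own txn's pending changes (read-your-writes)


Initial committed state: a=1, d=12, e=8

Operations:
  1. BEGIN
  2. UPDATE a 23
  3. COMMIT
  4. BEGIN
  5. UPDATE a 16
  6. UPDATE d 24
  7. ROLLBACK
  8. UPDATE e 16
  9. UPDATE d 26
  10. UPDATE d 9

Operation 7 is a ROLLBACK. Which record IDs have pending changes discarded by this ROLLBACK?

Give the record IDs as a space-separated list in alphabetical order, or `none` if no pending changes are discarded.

Answer: a d

Derivation:
Initial committed: {a=1, d=12, e=8}
Op 1: BEGIN: in_txn=True, pending={}
Op 2: UPDATE a=23 (pending; pending now {a=23})
Op 3: COMMIT: merged ['a'] into committed; committed now {a=23, d=12, e=8}
Op 4: BEGIN: in_txn=True, pending={}
Op 5: UPDATE a=16 (pending; pending now {a=16})
Op 6: UPDATE d=24 (pending; pending now {a=16, d=24})
Op 7: ROLLBACK: discarded pending ['a', 'd']; in_txn=False
Op 8: UPDATE e=16 (auto-commit; committed e=16)
Op 9: UPDATE d=26 (auto-commit; committed d=26)
Op 10: UPDATE d=9 (auto-commit; committed d=9)
ROLLBACK at op 7 discards: ['a', 'd']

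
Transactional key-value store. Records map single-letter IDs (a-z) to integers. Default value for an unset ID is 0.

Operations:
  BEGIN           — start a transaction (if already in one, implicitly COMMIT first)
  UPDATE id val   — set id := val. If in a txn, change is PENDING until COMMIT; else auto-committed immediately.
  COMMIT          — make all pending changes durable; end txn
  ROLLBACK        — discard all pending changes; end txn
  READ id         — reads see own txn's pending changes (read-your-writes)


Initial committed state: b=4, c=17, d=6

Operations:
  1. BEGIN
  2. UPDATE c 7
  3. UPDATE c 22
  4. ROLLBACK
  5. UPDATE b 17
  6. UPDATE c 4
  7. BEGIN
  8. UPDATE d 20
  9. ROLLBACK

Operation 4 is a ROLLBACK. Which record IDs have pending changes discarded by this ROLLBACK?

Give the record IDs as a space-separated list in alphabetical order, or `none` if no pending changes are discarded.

Answer: c

Derivation:
Initial committed: {b=4, c=17, d=6}
Op 1: BEGIN: in_txn=True, pending={}
Op 2: UPDATE c=7 (pending; pending now {c=7})
Op 3: UPDATE c=22 (pending; pending now {c=22})
Op 4: ROLLBACK: discarded pending ['c']; in_txn=False
Op 5: UPDATE b=17 (auto-commit; committed b=17)
Op 6: UPDATE c=4 (auto-commit; committed c=4)
Op 7: BEGIN: in_txn=True, pending={}
Op 8: UPDATE d=20 (pending; pending now {d=20})
Op 9: ROLLBACK: discarded pending ['d']; in_txn=False
ROLLBACK at op 4 discards: ['c']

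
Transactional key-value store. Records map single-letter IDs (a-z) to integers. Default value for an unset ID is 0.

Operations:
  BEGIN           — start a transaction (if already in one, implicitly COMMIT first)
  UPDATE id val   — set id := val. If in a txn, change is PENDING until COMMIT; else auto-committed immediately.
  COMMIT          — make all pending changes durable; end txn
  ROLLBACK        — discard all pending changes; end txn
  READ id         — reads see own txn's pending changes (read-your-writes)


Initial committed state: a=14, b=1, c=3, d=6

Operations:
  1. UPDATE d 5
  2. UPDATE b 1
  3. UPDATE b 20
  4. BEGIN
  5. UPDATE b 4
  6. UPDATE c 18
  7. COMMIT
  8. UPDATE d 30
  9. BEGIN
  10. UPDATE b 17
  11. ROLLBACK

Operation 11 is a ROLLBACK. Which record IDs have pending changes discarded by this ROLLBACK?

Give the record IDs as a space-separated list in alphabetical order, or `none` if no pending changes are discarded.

Initial committed: {a=14, b=1, c=3, d=6}
Op 1: UPDATE d=5 (auto-commit; committed d=5)
Op 2: UPDATE b=1 (auto-commit; committed b=1)
Op 3: UPDATE b=20 (auto-commit; committed b=20)
Op 4: BEGIN: in_txn=True, pending={}
Op 5: UPDATE b=4 (pending; pending now {b=4})
Op 6: UPDATE c=18 (pending; pending now {b=4, c=18})
Op 7: COMMIT: merged ['b', 'c'] into committed; committed now {a=14, b=4, c=18, d=5}
Op 8: UPDATE d=30 (auto-commit; committed d=30)
Op 9: BEGIN: in_txn=True, pending={}
Op 10: UPDATE b=17 (pending; pending now {b=17})
Op 11: ROLLBACK: discarded pending ['b']; in_txn=False
ROLLBACK at op 11 discards: ['b']

Answer: b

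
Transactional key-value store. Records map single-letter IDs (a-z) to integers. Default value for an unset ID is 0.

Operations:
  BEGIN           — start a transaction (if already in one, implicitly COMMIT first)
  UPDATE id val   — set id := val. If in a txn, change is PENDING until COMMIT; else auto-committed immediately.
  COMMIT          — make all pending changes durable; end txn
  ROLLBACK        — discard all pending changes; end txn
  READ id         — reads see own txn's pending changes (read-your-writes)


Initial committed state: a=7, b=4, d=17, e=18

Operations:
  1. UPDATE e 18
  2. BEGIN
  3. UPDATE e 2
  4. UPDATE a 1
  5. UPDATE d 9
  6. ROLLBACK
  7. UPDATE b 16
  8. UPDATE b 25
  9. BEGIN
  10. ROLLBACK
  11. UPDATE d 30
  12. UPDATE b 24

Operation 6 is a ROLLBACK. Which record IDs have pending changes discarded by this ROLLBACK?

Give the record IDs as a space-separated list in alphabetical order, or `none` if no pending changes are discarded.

Answer: a d e

Derivation:
Initial committed: {a=7, b=4, d=17, e=18}
Op 1: UPDATE e=18 (auto-commit; committed e=18)
Op 2: BEGIN: in_txn=True, pending={}
Op 3: UPDATE e=2 (pending; pending now {e=2})
Op 4: UPDATE a=1 (pending; pending now {a=1, e=2})
Op 5: UPDATE d=9 (pending; pending now {a=1, d=9, e=2})
Op 6: ROLLBACK: discarded pending ['a', 'd', 'e']; in_txn=False
Op 7: UPDATE b=16 (auto-commit; committed b=16)
Op 8: UPDATE b=25 (auto-commit; committed b=25)
Op 9: BEGIN: in_txn=True, pending={}
Op 10: ROLLBACK: discarded pending []; in_txn=False
Op 11: UPDATE d=30 (auto-commit; committed d=30)
Op 12: UPDATE b=24 (auto-commit; committed b=24)
ROLLBACK at op 6 discards: ['a', 'd', 'e']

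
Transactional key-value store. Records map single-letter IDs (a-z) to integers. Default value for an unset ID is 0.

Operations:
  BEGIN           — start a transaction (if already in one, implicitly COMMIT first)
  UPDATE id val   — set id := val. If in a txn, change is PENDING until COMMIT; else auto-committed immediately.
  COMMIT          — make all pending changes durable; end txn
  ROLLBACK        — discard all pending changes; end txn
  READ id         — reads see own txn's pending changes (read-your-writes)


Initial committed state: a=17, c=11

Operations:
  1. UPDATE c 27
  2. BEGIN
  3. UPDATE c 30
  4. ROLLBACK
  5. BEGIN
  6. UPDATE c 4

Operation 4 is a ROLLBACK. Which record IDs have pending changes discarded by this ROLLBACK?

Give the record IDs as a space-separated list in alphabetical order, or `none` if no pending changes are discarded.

Initial committed: {a=17, c=11}
Op 1: UPDATE c=27 (auto-commit; committed c=27)
Op 2: BEGIN: in_txn=True, pending={}
Op 3: UPDATE c=30 (pending; pending now {c=30})
Op 4: ROLLBACK: discarded pending ['c']; in_txn=False
Op 5: BEGIN: in_txn=True, pending={}
Op 6: UPDATE c=4 (pending; pending now {c=4})
ROLLBACK at op 4 discards: ['c']

Answer: c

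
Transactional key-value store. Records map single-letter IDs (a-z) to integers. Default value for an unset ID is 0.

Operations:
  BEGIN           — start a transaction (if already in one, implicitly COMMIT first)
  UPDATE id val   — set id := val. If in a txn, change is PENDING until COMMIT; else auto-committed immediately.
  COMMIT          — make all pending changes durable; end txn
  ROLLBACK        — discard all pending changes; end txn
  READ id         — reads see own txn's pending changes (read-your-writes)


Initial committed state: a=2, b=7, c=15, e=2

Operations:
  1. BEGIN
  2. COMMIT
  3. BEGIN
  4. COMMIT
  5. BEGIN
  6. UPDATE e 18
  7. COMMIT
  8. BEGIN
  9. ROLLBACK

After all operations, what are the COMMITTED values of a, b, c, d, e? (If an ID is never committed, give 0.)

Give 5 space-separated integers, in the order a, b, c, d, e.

Initial committed: {a=2, b=7, c=15, e=2}
Op 1: BEGIN: in_txn=True, pending={}
Op 2: COMMIT: merged [] into committed; committed now {a=2, b=7, c=15, e=2}
Op 3: BEGIN: in_txn=True, pending={}
Op 4: COMMIT: merged [] into committed; committed now {a=2, b=7, c=15, e=2}
Op 5: BEGIN: in_txn=True, pending={}
Op 6: UPDATE e=18 (pending; pending now {e=18})
Op 7: COMMIT: merged ['e'] into committed; committed now {a=2, b=7, c=15, e=18}
Op 8: BEGIN: in_txn=True, pending={}
Op 9: ROLLBACK: discarded pending []; in_txn=False
Final committed: {a=2, b=7, c=15, e=18}

Answer: 2 7 15 0 18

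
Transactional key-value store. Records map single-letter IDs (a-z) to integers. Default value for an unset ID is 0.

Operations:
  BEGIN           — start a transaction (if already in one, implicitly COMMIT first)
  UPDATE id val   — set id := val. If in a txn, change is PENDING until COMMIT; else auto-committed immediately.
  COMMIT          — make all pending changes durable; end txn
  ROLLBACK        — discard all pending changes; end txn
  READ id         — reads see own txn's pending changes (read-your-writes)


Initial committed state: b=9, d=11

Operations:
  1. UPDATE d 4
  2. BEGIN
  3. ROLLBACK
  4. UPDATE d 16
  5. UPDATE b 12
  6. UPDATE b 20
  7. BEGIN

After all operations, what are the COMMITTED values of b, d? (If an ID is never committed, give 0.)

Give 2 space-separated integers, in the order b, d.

Answer: 20 16

Derivation:
Initial committed: {b=9, d=11}
Op 1: UPDATE d=4 (auto-commit; committed d=4)
Op 2: BEGIN: in_txn=True, pending={}
Op 3: ROLLBACK: discarded pending []; in_txn=False
Op 4: UPDATE d=16 (auto-commit; committed d=16)
Op 5: UPDATE b=12 (auto-commit; committed b=12)
Op 6: UPDATE b=20 (auto-commit; committed b=20)
Op 7: BEGIN: in_txn=True, pending={}
Final committed: {b=20, d=16}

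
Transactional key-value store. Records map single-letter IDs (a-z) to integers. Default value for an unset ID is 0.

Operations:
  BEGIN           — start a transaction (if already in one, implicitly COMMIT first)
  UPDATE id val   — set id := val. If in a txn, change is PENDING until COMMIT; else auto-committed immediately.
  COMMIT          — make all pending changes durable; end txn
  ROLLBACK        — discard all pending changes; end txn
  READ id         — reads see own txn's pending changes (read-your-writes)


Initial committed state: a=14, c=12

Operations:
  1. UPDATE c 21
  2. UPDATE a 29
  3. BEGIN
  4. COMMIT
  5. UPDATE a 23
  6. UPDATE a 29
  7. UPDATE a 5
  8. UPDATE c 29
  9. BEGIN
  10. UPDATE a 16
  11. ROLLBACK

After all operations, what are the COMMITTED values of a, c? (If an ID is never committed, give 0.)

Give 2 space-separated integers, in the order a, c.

Initial committed: {a=14, c=12}
Op 1: UPDATE c=21 (auto-commit; committed c=21)
Op 2: UPDATE a=29 (auto-commit; committed a=29)
Op 3: BEGIN: in_txn=True, pending={}
Op 4: COMMIT: merged [] into committed; committed now {a=29, c=21}
Op 5: UPDATE a=23 (auto-commit; committed a=23)
Op 6: UPDATE a=29 (auto-commit; committed a=29)
Op 7: UPDATE a=5 (auto-commit; committed a=5)
Op 8: UPDATE c=29 (auto-commit; committed c=29)
Op 9: BEGIN: in_txn=True, pending={}
Op 10: UPDATE a=16 (pending; pending now {a=16})
Op 11: ROLLBACK: discarded pending ['a']; in_txn=False
Final committed: {a=5, c=29}

Answer: 5 29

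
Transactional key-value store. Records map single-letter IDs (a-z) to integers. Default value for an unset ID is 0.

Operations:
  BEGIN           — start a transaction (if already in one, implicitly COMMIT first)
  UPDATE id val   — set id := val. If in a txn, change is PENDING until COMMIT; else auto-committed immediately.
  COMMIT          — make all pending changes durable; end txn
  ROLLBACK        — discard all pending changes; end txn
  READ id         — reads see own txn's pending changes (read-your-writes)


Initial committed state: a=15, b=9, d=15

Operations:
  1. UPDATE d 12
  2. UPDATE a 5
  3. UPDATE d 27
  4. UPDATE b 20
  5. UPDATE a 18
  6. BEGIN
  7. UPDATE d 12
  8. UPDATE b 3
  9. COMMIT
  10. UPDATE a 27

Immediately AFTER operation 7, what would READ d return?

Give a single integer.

Initial committed: {a=15, b=9, d=15}
Op 1: UPDATE d=12 (auto-commit; committed d=12)
Op 2: UPDATE a=5 (auto-commit; committed a=5)
Op 3: UPDATE d=27 (auto-commit; committed d=27)
Op 4: UPDATE b=20 (auto-commit; committed b=20)
Op 5: UPDATE a=18 (auto-commit; committed a=18)
Op 6: BEGIN: in_txn=True, pending={}
Op 7: UPDATE d=12 (pending; pending now {d=12})
After op 7: visible(d) = 12 (pending={d=12}, committed={a=18, b=20, d=27})

Answer: 12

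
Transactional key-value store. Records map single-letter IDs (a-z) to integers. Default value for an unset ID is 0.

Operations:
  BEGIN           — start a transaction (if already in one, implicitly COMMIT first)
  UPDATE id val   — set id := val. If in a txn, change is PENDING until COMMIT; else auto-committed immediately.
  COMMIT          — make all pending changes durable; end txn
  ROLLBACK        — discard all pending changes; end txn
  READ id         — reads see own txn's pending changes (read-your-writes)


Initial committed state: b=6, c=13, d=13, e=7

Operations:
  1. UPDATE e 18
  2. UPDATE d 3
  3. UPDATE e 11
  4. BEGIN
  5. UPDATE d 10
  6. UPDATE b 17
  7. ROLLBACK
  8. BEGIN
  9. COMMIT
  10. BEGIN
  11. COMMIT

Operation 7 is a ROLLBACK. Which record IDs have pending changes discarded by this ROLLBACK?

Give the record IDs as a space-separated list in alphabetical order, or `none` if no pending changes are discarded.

Answer: b d

Derivation:
Initial committed: {b=6, c=13, d=13, e=7}
Op 1: UPDATE e=18 (auto-commit; committed e=18)
Op 2: UPDATE d=3 (auto-commit; committed d=3)
Op 3: UPDATE e=11 (auto-commit; committed e=11)
Op 4: BEGIN: in_txn=True, pending={}
Op 5: UPDATE d=10 (pending; pending now {d=10})
Op 6: UPDATE b=17 (pending; pending now {b=17, d=10})
Op 7: ROLLBACK: discarded pending ['b', 'd']; in_txn=False
Op 8: BEGIN: in_txn=True, pending={}
Op 9: COMMIT: merged [] into committed; committed now {b=6, c=13, d=3, e=11}
Op 10: BEGIN: in_txn=True, pending={}
Op 11: COMMIT: merged [] into committed; committed now {b=6, c=13, d=3, e=11}
ROLLBACK at op 7 discards: ['b', 'd']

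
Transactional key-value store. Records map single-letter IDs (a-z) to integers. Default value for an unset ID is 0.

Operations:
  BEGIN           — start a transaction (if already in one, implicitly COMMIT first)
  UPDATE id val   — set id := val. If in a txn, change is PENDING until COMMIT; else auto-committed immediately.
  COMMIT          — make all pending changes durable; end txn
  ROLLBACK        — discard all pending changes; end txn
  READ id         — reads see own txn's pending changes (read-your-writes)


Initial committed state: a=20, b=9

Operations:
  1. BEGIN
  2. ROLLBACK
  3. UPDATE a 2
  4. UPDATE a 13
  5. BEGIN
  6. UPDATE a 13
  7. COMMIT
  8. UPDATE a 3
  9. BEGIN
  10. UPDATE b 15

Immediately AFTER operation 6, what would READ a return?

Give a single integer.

Initial committed: {a=20, b=9}
Op 1: BEGIN: in_txn=True, pending={}
Op 2: ROLLBACK: discarded pending []; in_txn=False
Op 3: UPDATE a=2 (auto-commit; committed a=2)
Op 4: UPDATE a=13 (auto-commit; committed a=13)
Op 5: BEGIN: in_txn=True, pending={}
Op 6: UPDATE a=13 (pending; pending now {a=13})
After op 6: visible(a) = 13 (pending={a=13}, committed={a=13, b=9})

Answer: 13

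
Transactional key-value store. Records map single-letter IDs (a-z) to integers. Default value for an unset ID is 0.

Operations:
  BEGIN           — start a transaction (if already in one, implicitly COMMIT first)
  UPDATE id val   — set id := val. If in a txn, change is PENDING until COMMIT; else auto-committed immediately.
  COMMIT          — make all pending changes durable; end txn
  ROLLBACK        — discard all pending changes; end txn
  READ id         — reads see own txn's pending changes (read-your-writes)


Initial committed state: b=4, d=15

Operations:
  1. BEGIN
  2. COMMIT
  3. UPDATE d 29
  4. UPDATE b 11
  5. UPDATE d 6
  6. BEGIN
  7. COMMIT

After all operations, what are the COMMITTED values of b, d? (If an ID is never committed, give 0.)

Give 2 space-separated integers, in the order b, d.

Answer: 11 6

Derivation:
Initial committed: {b=4, d=15}
Op 1: BEGIN: in_txn=True, pending={}
Op 2: COMMIT: merged [] into committed; committed now {b=4, d=15}
Op 3: UPDATE d=29 (auto-commit; committed d=29)
Op 4: UPDATE b=11 (auto-commit; committed b=11)
Op 5: UPDATE d=6 (auto-commit; committed d=6)
Op 6: BEGIN: in_txn=True, pending={}
Op 7: COMMIT: merged [] into committed; committed now {b=11, d=6}
Final committed: {b=11, d=6}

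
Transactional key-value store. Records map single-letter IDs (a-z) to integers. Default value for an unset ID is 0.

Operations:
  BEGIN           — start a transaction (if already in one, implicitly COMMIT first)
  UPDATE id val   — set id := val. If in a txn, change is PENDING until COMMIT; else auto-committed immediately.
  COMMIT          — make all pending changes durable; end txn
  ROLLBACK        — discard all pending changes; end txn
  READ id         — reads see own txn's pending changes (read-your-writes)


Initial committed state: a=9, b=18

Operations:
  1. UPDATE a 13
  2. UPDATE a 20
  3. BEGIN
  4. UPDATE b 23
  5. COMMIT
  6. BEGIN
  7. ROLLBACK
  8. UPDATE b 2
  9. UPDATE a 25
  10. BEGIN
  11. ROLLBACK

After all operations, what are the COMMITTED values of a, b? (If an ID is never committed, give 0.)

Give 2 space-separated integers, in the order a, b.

Initial committed: {a=9, b=18}
Op 1: UPDATE a=13 (auto-commit; committed a=13)
Op 2: UPDATE a=20 (auto-commit; committed a=20)
Op 3: BEGIN: in_txn=True, pending={}
Op 4: UPDATE b=23 (pending; pending now {b=23})
Op 5: COMMIT: merged ['b'] into committed; committed now {a=20, b=23}
Op 6: BEGIN: in_txn=True, pending={}
Op 7: ROLLBACK: discarded pending []; in_txn=False
Op 8: UPDATE b=2 (auto-commit; committed b=2)
Op 9: UPDATE a=25 (auto-commit; committed a=25)
Op 10: BEGIN: in_txn=True, pending={}
Op 11: ROLLBACK: discarded pending []; in_txn=False
Final committed: {a=25, b=2}

Answer: 25 2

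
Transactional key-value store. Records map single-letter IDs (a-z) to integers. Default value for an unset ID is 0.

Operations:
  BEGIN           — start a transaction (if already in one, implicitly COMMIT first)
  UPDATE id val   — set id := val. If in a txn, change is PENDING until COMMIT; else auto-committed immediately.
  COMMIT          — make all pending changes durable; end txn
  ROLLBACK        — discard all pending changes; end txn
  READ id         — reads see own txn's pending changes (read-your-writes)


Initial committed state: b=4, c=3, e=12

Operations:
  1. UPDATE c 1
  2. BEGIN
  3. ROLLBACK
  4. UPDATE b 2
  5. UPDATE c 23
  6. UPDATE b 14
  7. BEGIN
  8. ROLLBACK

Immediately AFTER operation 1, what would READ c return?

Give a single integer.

Answer: 1

Derivation:
Initial committed: {b=4, c=3, e=12}
Op 1: UPDATE c=1 (auto-commit; committed c=1)
After op 1: visible(c) = 1 (pending={}, committed={b=4, c=1, e=12})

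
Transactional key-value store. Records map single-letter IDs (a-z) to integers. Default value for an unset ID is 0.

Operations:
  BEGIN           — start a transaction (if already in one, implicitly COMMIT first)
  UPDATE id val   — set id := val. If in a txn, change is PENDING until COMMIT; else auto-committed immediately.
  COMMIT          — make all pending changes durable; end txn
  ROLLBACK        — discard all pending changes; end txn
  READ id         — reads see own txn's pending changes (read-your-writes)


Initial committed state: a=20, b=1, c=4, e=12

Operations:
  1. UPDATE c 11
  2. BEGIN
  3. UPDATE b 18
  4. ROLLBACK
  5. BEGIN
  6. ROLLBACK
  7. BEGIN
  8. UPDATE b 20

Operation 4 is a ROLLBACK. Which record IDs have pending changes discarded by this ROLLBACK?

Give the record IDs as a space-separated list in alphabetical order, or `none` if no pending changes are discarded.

Initial committed: {a=20, b=1, c=4, e=12}
Op 1: UPDATE c=11 (auto-commit; committed c=11)
Op 2: BEGIN: in_txn=True, pending={}
Op 3: UPDATE b=18 (pending; pending now {b=18})
Op 4: ROLLBACK: discarded pending ['b']; in_txn=False
Op 5: BEGIN: in_txn=True, pending={}
Op 6: ROLLBACK: discarded pending []; in_txn=False
Op 7: BEGIN: in_txn=True, pending={}
Op 8: UPDATE b=20 (pending; pending now {b=20})
ROLLBACK at op 4 discards: ['b']

Answer: b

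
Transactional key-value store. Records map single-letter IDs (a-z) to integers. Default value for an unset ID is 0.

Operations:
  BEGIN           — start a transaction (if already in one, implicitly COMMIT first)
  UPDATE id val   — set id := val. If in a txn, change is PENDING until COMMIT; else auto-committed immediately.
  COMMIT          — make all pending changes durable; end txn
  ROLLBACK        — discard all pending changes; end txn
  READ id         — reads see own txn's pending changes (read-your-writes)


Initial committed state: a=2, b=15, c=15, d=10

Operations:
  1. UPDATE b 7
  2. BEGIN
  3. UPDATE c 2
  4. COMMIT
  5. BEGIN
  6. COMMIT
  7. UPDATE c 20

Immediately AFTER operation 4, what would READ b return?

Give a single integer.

Initial committed: {a=2, b=15, c=15, d=10}
Op 1: UPDATE b=7 (auto-commit; committed b=7)
Op 2: BEGIN: in_txn=True, pending={}
Op 3: UPDATE c=2 (pending; pending now {c=2})
Op 4: COMMIT: merged ['c'] into committed; committed now {a=2, b=7, c=2, d=10}
After op 4: visible(b) = 7 (pending={}, committed={a=2, b=7, c=2, d=10})

Answer: 7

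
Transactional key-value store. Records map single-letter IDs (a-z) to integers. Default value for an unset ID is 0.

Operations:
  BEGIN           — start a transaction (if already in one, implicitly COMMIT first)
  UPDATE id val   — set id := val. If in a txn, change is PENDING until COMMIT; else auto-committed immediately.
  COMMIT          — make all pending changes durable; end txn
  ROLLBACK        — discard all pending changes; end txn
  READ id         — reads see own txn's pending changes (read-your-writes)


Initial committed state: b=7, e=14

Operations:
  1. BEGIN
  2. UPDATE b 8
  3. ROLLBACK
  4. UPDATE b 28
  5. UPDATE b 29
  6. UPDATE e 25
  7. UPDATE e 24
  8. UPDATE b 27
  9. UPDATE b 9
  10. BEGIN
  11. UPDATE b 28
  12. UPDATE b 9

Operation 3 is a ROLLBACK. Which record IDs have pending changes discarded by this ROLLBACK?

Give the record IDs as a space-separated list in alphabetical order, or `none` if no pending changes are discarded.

Initial committed: {b=7, e=14}
Op 1: BEGIN: in_txn=True, pending={}
Op 2: UPDATE b=8 (pending; pending now {b=8})
Op 3: ROLLBACK: discarded pending ['b']; in_txn=False
Op 4: UPDATE b=28 (auto-commit; committed b=28)
Op 5: UPDATE b=29 (auto-commit; committed b=29)
Op 6: UPDATE e=25 (auto-commit; committed e=25)
Op 7: UPDATE e=24 (auto-commit; committed e=24)
Op 8: UPDATE b=27 (auto-commit; committed b=27)
Op 9: UPDATE b=9 (auto-commit; committed b=9)
Op 10: BEGIN: in_txn=True, pending={}
Op 11: UPDATE b=28 (pending; pending now {b=28})
Op 12: UPDATE b=9 (pending; pending now {b=9})
ROLLBACK at op 3 discards: ['b']

Answer: b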